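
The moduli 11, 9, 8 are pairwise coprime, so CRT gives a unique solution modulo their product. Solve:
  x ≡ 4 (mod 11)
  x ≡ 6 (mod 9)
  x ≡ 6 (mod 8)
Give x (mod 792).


Moduli 11, 9, 8 are pairwise coprime; by CRT there is a unique solution modulo M = 11 · 9 · 8 = 792.
Solve pairwise, accumulating the modulus:
  Start with x ≡ 4 (mod 11).
  Combine with x ≡ 6 (mod 9): since gcd(11, 9) = 1, we get a unique residue mod 99.
    Write x = 4 + 11·t and substitute into x ≡ 6 (mod 9): 11·t ≡ 6 − 4 = 2 (mod 9).
    Reduce coefficients mod 9: 2·t ≡ 2 (mod 9).
    The inverse of 2 mod 9 is 5 (since 2·5 = 10 = 1·9 + 1), so t ≡ 5·2 = 10 ≡ 1 (mod 9).
    Then x = 4 + 11·1 = 15, valid modulo lcm(11, 9) = 99: x ≡ 15 (mod 99).
  Combine with x ≡ 6 (mod 8): since gcd(99, 8) = 1, we get a unique residue mod 792.
    Write x = 15 + 99·t and substitute into x ≡ 6 (mod 8): 99·t ≡ 6 − 15 = -9 (mod 8).
    Reduce coefficients mod 8: 3·t ≡ 7 (mod 8).
    The inverse of 3 mod 8 is 3 (since 3·3 = 9 = 1·8 + 1), so t ≡ 3·7 = 21 ≡ 5 (mod 8).
    Then x = 15 + 99·5 = 510, valid modulo lcm(99, 8) = 792: x ≡ 510 (mod 792).
Verify: 510 mod 11 = 4 ✓, 510 mod 9 = 6 ✓, 510 mod 8 = 6 ✓.

x ≡ 510 (mod 792).


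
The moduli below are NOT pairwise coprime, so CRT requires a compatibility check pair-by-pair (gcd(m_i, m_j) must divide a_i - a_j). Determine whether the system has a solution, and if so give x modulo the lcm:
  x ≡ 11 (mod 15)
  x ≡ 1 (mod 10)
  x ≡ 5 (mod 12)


Moduli 15, 10, 12 are not pairwise coprime, so CRT works modulo lcm(m_i) when all pairwise compatibility conditions hold.
Pairwise compatibility: gcd(m_i, m_j) must divide a_i - a_j for every pair.
Merge one congruence at a time:
  Start: x ≡ 11 (mod 15).
  Combine with x ≡ 1 (mod 10): gcd(15, 10) = 5; 1 - 11 = -10, which IS divisible by 5, so compatible.
    Write x = 11 + 15·t and substitute into x ≡ 1 (mod 10): 15·t ≡ 1 − 11 = -10 (mod 10).
    Divide the congruence (and modulus) by g = 5: 3·t ≡ -2 (mod 2).
    Reduce coefficients mod 2: 1·t ≡ 0 (mod 2).
    So t ≡ 0 (mod 2).
    Then x = 11 + 15·0 = 11, valid modulo lcm(15, 10) = 30: x ≡ 11 (mod 30).
  Combine with x ≡ 5 (mod 12): gcd(30, 12) = 6; 5 - 11 = -6, which IS divisible by 6, so compatible.
    Write x = 11 + 30·t and substitute into x ≡ 5 (mod 12): 30·t ≡ 5 − 11 = -6 (mod 12).
    Divide the congruence (and modulus) by g = 6: 5·t ≡ -1 (mod 2).
    Reduce coefficients mod 2: 1·t ≡ 1 (mod 2).
    So t ≡ 1 (mod 2).
    Then x = 11 + 30·1 = 41, valid modulo lcm(30, 12) = 60: x ≡ 41 (mod 60).
Verify: 41 mod 15 = 11, 41 mod 10 = 1, 41 mod 12 = 5.

x ≡ 41 (mod 60).


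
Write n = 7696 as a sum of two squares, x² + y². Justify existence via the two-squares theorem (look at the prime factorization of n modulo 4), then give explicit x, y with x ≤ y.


Step 1: Factor n = 7696 = 2^4 · 13 · 37.
Step 2: Check the mod-4 condition on each prime factor: 2 = 2 (special); 13 ≡ 1 (mod 4), exponent 1; 37 ≡ 1 (mod 4), exponent 1.
All primes ≡ 3 (mod 4) appear to even exponent (or don't appear), so by the two-squares theorem n IS expressible as a sum of two squares.
Step 3: Build a representation. Group n = k² · m with k = 4 and m = 13 · 37 = 481 (a product of primes ≡ 1 (mod 4)); a representation of m scales to one of n via (k·x)² + (k·y)² = k²(x² + y²). Each prime p ≡ 1 (mod 4) is itself a sum of two squares; find a² by testing p − a² for a perfect square:
  13: 13 − 1² = 12, 13 − 2² = 9 = 3² ⇒ 13 = 2² + 3².
  37: 37 − 1² = 36 = 6² ⇒ 37 = 1² + 6².
  Combine using the Brahmagupta–Fibonacci identity (a² + b²)(c² + d²) = (ac − bd)² + (ad + bc)² = (ac + bd)² + (ad − bc)²:
  13 · 37 = 481: from (2² + 3²)(1² + 6²), take (2·1 − 3·6, 2·6 + 3·1) = (2 − 18, 12 + 3) = (-16, 15); dropping signs (only squares matter) gives (16, 15); check 16² + 15² = 256 + 225 = 481 ✓.
  Scale by k = 4: (4·16, 4·15) = (64, 60).
Step 4: Order so x ≤ y and verify: 60² + 64² = 3600 + 4096 = 7696 = n. ✓

n = 7696 = 60² + 64² (one valid representation with x ≤ y).


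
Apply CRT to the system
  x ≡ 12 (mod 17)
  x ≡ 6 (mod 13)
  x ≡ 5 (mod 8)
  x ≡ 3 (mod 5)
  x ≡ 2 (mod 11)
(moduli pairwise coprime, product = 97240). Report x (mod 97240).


Product of moduli M = 17 · 13 · 8 · 5 · 11 = 97240.
Merge one congruence at a time:
  Start: x ≡ 12 (mod 17).
  Combine with x ≡ 6 (mod 13); new modulus lcm = 221.
    Write x = 12 + 17·t and substitute into x ≡ 6 (mod 13): 17·t ≡ 6 − 12 = -6 (mod 13).
    Reduce coefficients mod 13: 4·t ≡ 7 (mod 13).
    The inverse of 4 mod 13 is 10 (since 4·10 = 40 = 3·13 + 1), so t ≡ 10·7 = 70 ≡ 5 (mod 13).
    Then x = 12 + 17·5 = 97, valid modulo lcm(17, 13) = 221: x ≡ 97 (mod 221).
  Combine with x ≡ 5 (mod 8); new modulus lcm = 1768.
    Write x = 97 + 221·t and substitute into x ≡ 5 (mod 8): 221·t ≡ 5 − 97 = -92 (mod 8).
    Reduce coefficients mod 8: 5·t ≡ 4 (mod 8).
    The inverse of 5 mod 8 is 5 (since 5·5 = 25 = 3·8 + 1), so t ≡ 5·4 = 20 ≡ 4 (mod 8).
    Then x = 97 + 221·4 = 981, valid modulo lcm(221, 8) = 1768: x ≡ 981 (mod 1768).
  Combine with x ≡ 3 (mod 5); new modulus lcm = 8840.
    Write x = 981 + 1768·t and substitute into x ≡ 3 (mod 5): 1768·t ≡ 3 − 981 = -978 (mod 5).
    Reduce coefficients mod 5: 3·t ≡ 2 (mod 5).
    The inverse of 3 mod 5 is 2 (since 3·2 = 6 = 1·5 + 1), so t ≡ 2·2 = 4 ≡ 4 (mod 5).
    Then x = 981 + 1768·4 = 8053, valid modulo lcm(1768, 5) = 8840: x ≡ 8053 (mod 8840).
  Combine with x ≡ 2 (mod 11); new modulus lcm = 97240.
    Write x = 8053 + 8840·t and substitute into x ≡ 2 (mod 11): 8840·t ≡ 2 − 8053 = -8051 (mod 11).
    Reduce coefficients mod 11: 7·t ≡ 1 (mod 11).
    The inverse of 7 mod 11 is 8 (since 7·8 = 56 = 5·11 + 1), so t ≡ 8·1 = 8 ≡ 8 (mod 11).
    Then x = 8053 + 8840·8 = 78773, valid modulo lcm(8840, 11) = 97240: x ≡ 78773 (mod 97240).
Verify against each original: 78773 mod 17 = 12, 78773 mod 13 = 6, 78773 mod 8 = 5, 78773 mod 5 = 3, 78773 mod 11 = 2.

x ≡ 78773 (mod 97240).


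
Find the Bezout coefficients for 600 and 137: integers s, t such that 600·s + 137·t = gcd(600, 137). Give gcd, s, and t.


Euclidean algorithm on (600, 137) — divide until remainder is 0:
  600 = 4 · 137 + 52
  137 = 2 · 52 + 33
  52 = 1 · 33 + 19
  33 = 1 · 19 + 14
  19 = 1 · 14 + 5
  14 = 2 · 5 + 4
  5 = 1 · 4 + 1
  4 = 4 · 1 + 0
gcd(600, 137) = 1.
Track Bezout coefficients alongside the remainders: start with r₀ = 600 = a·1 + b·0 (s = 1, t = 0) and r₁ = 137 = a·0 + b·1 (s = 0, t = 1); each new remainder r_{k+1} = r_{k-1} − q_k·r_k inherits s_{k+1} = s_{k-1} − q_k·s_k, t_{k+1} = t_{k-1} − q_k·t_k, so r_k = a·s_k + b·t_k at every step:
  q = 4: r = 52, s = 1 − 4·0 = 1, t = 0 − 4·1 = -4  (check: 600·1 + 137·(-4) = 52)
  q = 2: r = 33, s = 0 − 2·1 = -2, t = 1 − 2·(-4) = 9  (check: 600·(-2) + 137·9 = 33)
  q = 1: r = 19, s = 1 − 1·(-2) = 3, t = -4 − 1·9 = -13  (check: 600·3 + 137·(-13) = 19)
  q = 1: r = 14, s = -2 − 1·3 = -5, t = 9 − 1·(-13) = 22  (check: 600·(-5) + 137·22 = 14)
  q = 1: r = 5, s = 3 − 1·(-5) = 8, t = -13 − 1·22 = -35  (check: 600·8 + 137·(-35) = 5)
  q = 2: r = 4, s = -5 − 2·8 = -21, t = 22 − 2·(-35) = 92  (check: 600·(-21) + 137·92 = 4)
  q = 1: r = 1, s = 8 − 1·(-21) = 29, t = -35 − 1·92 = -127  (check: 600·29 + 137·(-127) = 1)
The row with r = 1 (the gcd) gives the Bezout coefficients s = 29, t = -127.
Result: 600 · (29) + 137 · (-127) = 1.

gcd(600, 137) = 1; s = 29, t = -127 (check: 600·29 + 137·(-127) = 1).


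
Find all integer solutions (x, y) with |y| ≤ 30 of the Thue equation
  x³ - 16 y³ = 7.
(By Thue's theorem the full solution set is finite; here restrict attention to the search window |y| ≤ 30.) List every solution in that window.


The equation is x³ - 16y³ = 7. For fixed y, x³ = 16·y³ + 7, so a solution requires the RHS to be a perfect cube.
Strategy: iterate y from -30 to 30, compute RHS = 16·y³ + 7, and check whether it is a (positive or negative) perfect cube.
Check small values of y:
  y = 0: RHS = 7 is not a perfect cube.
  y = 1: RHS = 23 is not a perfect cube.
  y = -1: RHS = -9 is not a perfect cube.
  y = 2: RHS = 135 is not a perfect cube.
  y = -2: RHS = -121 is not a perfect cube.
  y = 3: RHS = 439 is not a perfect cube.
  y = -3: RHS = -425 is not a perfect cube.
Continuing the search up to |y| = 30 finds no solutions either.
No (x, y) in the scanned range satisfies the equation.

No integer solutions with |y| ≤ 30.


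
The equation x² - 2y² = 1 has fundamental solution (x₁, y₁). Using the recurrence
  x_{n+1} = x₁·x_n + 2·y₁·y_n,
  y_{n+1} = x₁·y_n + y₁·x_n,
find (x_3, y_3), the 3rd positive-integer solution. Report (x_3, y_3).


Step 1: Find the fundamental solution (x₁, y₁) of x² - 2y² = 1.
  Expand √2 as a continued fraction. a₀ = ⌊√2⌋ = 1; iterate m_{k+1} = d_k·a_k − m_k, d_{k+1} = (2 − m_{k+1}²)/d_k, a_{k+1} = ⌊(a₀ + m_{k+1})/d_{k+1}⌋ (starting m₀ = 0, d₀ = 1), with convergents p_k = a_k·p_{k-1} + p_{k-2}, q_k = a_k·q_{k-1} + q_{k-2} (p₋₁ = 1, q₋₁ = 0):
  k = 0: a₀ = 1; p₀/q₀ = 1/1; p₀² − 2·q₀² = 1 − 2 = -1.
  k = 1: m = 1, d = 1, a = ⌊(1 + 1)/1⌋ = 2; p/q = (2·1 + 1)/(2·1 + 0) = 3/2; p² − 2·q² = 9 − 8 = 1.
  The first convergent with p² − 2·q² = 1 gives the fundamental solution (x₁, y₁) = (3, 2).
Step 2: Apply the recurrence (x_{n+1}, y_{n+1}) = (x₁x_n + 2y₁y_n, x₁y_n + y₁x_n) repeatedly.
  From (x_1, y_1) = (3, 2): x_2 = 3·3 + 2·2·2 = 17; y_2 = 3·2 + 2·3 = 12.
  From (x_2, y_2) = (17, 12): x_3 = 3·17 + 2·2·12 = 99; y_3 = 3·12 + 2·17 = 70.
Step 3: Verify x_3² - 2·y_3² = 9801 - 9800 = 1 (should be 1). ✓

(x_1, y_1) = (3, 2); (x_3, y_3) = (99, 70).


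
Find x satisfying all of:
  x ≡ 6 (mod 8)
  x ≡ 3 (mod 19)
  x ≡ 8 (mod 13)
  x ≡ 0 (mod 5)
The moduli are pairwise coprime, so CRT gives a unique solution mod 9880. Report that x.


Product of moduli M = 8 · 19 · 13 · 5 = 9880.
Merge one congruence at a time:
  Start: x ≡ 6 (mod 8).
  Combine with x ≡ 3 (mod 19); new modulus lcm = 152.
    Write x = 6 + 8·t and substitute into x ≡ 3 (mod 19): 8·t ≡ 3 − 6 = -3 (mod 19).
    Reduce coefficients mod 19: 8·t ≡ 16 (mod 19).
    The inverse of 8 mod 19 is 12 (since 8·12 = 96 = 5·19 + 1), so t ≡ 12·16 = 192 ≡ 2 (mod 19).
    Then x = 6 + 8·2 = 22, valid modulo lcm(8, 19) = 152: x ≡ 22 (mod 152).
  Combine with x ≡ 8 (mod 13); new modulus lcm = 1976.
    Write x = 22 + 152·t and substitute into x ≡ 8 (mod 13): 152·t ≡ 8 − 22 = -14 (mod 13).
    Reduce coefficients mod 13: 9·t ≡ 12 (mod 13).
    The inverse of 9 mod 13 is 3 (since 9·3 = 27 = 2·13 + 1), so t ≡ 3·12 = 36 ≡ 10 (mod 13).
    Then x = 22 + 152·10 = 1542, valid modulo lcm(152, 13) = 1976: x ≡ 1542 (mod 1976).
  Combine with x ≡ 0 (mod 5); new modulus lcm = 9880.
    Write x = 1542 + 1976·t and substitute into x ≡ 0 (mod 5): 1976·t ≡ 0 − 1542 = -1542 (mod 5).
    Reduce coefficients mod 5: 1·t ≡ 3 (mod 5).
    So t ≡ 3 (mod 5).
    Then x = 1542 + 1976·3 = 7470, valid modulo lcm(1976, 5) = 9880: x ≡ 7470 (mod 9880).
Verify against each original: 7470 mod 8 = 6, 7470 mod 19 = 3, 7470 mod 13 = 8, 7470 mod 5 = 0.

x ≡ 7470 (mod 9880).


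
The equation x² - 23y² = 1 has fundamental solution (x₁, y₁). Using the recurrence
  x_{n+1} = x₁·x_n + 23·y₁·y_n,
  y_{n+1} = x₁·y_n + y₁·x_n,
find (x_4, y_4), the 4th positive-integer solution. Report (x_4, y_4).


Step 1: Find the fundamental solution (x₁, y₁) of x² - 23y² = 1.
  Expand √23 as a continued fraction. a₀ = ⌊√23⌋ = 4; iterate m_{k+1} = d_k·a_k − m_k, d_{k+1} = (23 − m_{k+1}²)/d_k, a_{k+1} = ⌊(a₀ + m_{k+1})/d_{k+1}⌋ (starting m₀ = 0, d₀ = 1), with convergents p_k = a_k·p_{k-1} + p_{k-2}, q_k = a_k·q_{k-1} + q_{k-2} (p₋₁ = 1, q₋₁ = 0):
  k = 0: a₀ = 4; p₀/q₀ = 4/1; p₀² − 23·q₀² = 16 − 23 = -7.
  k = 1: m = 4, d = 7, a = ⌊(4 + 4)/7⌋ = 1; p/q = (1·4 + 1)/(1·1 + 0) = 5/1; p² − 23·q² = 25 − 23 = 2.
  k = 2: m = 3, d = 2, a = ⌊(4 + 3)/2⌋ = 3; p/q = (3·5 + 4)/(3·1 + 1) = 19/4; p² − 23·q² = 361 − 368 = -7.
  k = 3: m = 3, d = 7, a = ⌊(4 + 3)/7⌋ = 1; p/q = (1·19 + 5)/(1·4 + 1) = 24/5; p² − 23·q² = 576 − 575 = 1.
  The first convergent with p² − 23·q² = 1 gives the fundamental solution (x₁, y₁) = (24, 5).
Step 2: Apply the recurrence (x_{n+1}, y_{n+1}) = (x₁x_n + 23y₁y_n, x₁y_n + y₁x_n) repeatedly.
  From (x_1, y_1) = (24, 5): x_2 = 24·24 + 23·5·5 = 1151; y_2 = 24·5 + 5·24 = 240.
  From (x_2, y_2) = (1151, 240): x_3 = 24·1151 + 23·5·240 = 55224; y_3 = 24·240 + 5·1151 = 11515.
  From (x_3, y_3) = (55224, 11515): x_4 = 24·55224 + 23·5·11515 = 2649601; y_4 = 24·11515 + 5·55224 = 552480.
Step 3: Verify x_4² - 23·y_4² = 7020385459201 - 7020385459200 = 1 (should be 1). ✓

(x_1, y_1) = (24, 5); (x_4, y_4) = (2649601, 552480).


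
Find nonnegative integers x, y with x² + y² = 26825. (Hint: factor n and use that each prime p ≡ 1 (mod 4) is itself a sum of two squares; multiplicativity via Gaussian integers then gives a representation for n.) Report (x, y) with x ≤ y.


Step 1: Factor n = 26825 = 5^2 · 29 · 37.
Step 2: Check the mod-4 condition on each prime factor: 5 ≡ 1 (mod 4), exponent 2; 29 ≡ 1 (mod 4), exponent 1; 37 ≡ 1 (mod 4), exponent 1.
All primes ≡ 3 (mod 4) appear to even exponent (or don't appear), so by the two-squares theorem n IS expressible as a sum of two squares.
Step 3: Build a representation. Group n = k² · m with k = 5 and m = 29 · 37 = 1073 (a product of primes ≡ 1 (mod 4)); a representation of m scales to one of n via (k·x)² + (k·y)² = k²(x² + y²). Each prime p ≡ 1 (mod 4) is itself a sum of two squares; find a² by testing p − a² for a perfect square:
  29: 29 − 1² = 28, 29 − 2² = 25 = 5² ⇒ 29 = 2² + 5².
  37: 37 − 1² = 36 = 6² ⇒ 37 = 1² + 6².
  Combine using the Brahmagupta–Fibonacci identity (a² + b²)(c² + d²) = (ac − bd)² + (ad + bc)² = (ac + bd)² + (ad − bc)²:
  29 · 37 = 1073: from (2² + 5²)(1² + 6²), take (2·1 − 5·6, 2·6 + 5·1) = (2 − 30, 12 + 5) = (-28, 17); dropping signs (only squares matter) gives (28, 17); check 28² + 17² = 784 + 289 = 1073 ✓.
  Scale by k = 5: (5·28, 5·17) = (140, 85).
Step 4: Order so x ≤ y and verify: 85² + 140² = 7225 + 19600 = 26825 = n. ✓

n = 26825 = 85² + 140² (one valid representation with x ≤ y).


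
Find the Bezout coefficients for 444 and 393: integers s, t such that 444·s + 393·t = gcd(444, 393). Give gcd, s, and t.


Euclidean algorithm on (444, 393) — divide until remainder is 0:
  444 = 1 · 393 + 51
  393 = 7 · 51 + 36
  51 = 1 · 36 + 15
  36 = 2 · 15 + 6
  15 = 2 · 6 + 3
  6 = 2 · 3 + 0
gcd(444, 393) = 3.
Track Bezout coefficients alongside the remainders: start with r₀ = 444 = a·1 + b·0 (s = 1, t = 0) and r₁ = 393 = a·0 + b·1 (s = 0, t = 1); each new remainder r_{k+1} = r_{k-1} − q_k·r_k inherits s_{k+1} = s_{k-1} − q_k·s_k, t_{k+1} = t_{k-1} − q_k·t_k, so r_k = a·s_k + b·t_k at every step:
  q = 1: r = 51, s = 1 − 1·0 = 1, t = 0 − 1·1 = -1  (check: 444·1 + 393·(-1) = 51)
  q = 7: r = 36, s = 0 − 7·1 = -7, t = 1 − 7·(-1) = 8  (check: 444·(-7) + 393·8 = 36)
  q = 1: r = 15, s = 1 − 1·(-7) = 8, t = -1 − 1·8 = -9  (check: 444·8 + 393·(-9) = 15)
  q = 2: r = 6, s = -7 − 2·8 = -23, t = 8 − 2·(-9) = 26  (check: 444·(-23) + 393·26 = 6)
  q = 2: r = 3, s = 8 − 2·(-23) = 54, t = -9 − 2·26 = -61  (check: 444·54 + 393·(-61) = 3)
The row with r = 3 (the gcd) gives the Bezout coefficients s = 54, t = -61.
Result: 444 · (54) + 393 · (-61) = 3.

gcd(444, 393) = 3; s = 54, t = -61 (check: 444·54 + 393·(-61) = 3).


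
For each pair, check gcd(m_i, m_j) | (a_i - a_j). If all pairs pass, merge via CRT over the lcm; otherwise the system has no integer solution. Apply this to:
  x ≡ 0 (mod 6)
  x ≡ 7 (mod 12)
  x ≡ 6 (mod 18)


Moduli 6, 12, 18 are not pairwise coprime, so CRT works modulo lcm(m_i) when all pairwise compatibility conditions hold.
Pairwise compatibility: gcd(m_i, m_j) must divide a_i - a_j for every pair.
Merge one congruence at a time:
  Start: x ≡ 0 (mod 6).
  Combine with x ≡ 7 (mod 12): gcd(6, 12) = 6, and 7 - 0 = 7 is NOT divisible by 6.
    ⇒ system is inconsistent (no integer solution).

No solution (the system is inconsistent).


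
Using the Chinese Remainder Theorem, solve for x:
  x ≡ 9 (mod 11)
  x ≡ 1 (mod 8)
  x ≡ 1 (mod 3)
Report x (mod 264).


Moduli 11, 8, 3 are pairwise coprime; by CRT there is a unique solution modulo M = 11 · 8 · 3 = 264.
Solve pairwise, accumulating the modulus:
  Start with x ≡ 9 (mod 11).
  Combine with x ≡ 1 (mod 8): since gcd(11, 8) = 1, we get a unique residue mod 88.
    Write x = 9 + 11·t and substitute into x ≡ 1 (mod 8): 11·t ≡ 1 − 9 = -8 (mod 8).
    Reduce coefficients mod 8: 3·t ≡ 0 (mod 8).
    The inverse of 3 mod 8 is 3 (since 3·3 = 9 = 1·8 + 1), so t ≡ 3·0 = 0 ≡ 0 (mod 8).
    Then x = 9 + 11·0 = 9, valid modulo lcm(11, 8) = 88: x ≡ 9 (mod 88).
  Combine with x ≡ 1 (mod 3): since gcd(88, 3) = 1, we get a unique residue mod 264.
    Write x = 9 + 88·t and substitute into x ≡ 1 (mod 3): 88·t ≡ 1 − 9 = -8 (mod 3).
    Reduce coefficients mod 3: 1·t ≡ 1 (mod 3).
    So t ≡ 1 (mod 3).
    Then x = 9 + 88·1 = 97, valid modulo lcm(88, 3) = 264: x ≡ 97 (mod 264).
Verify: 97 mod 11 = 9 ✓, 97 mod 8 = 1 ✓, 97 mod 3 = 1 ✓.

x ≡ 97 (mod 264).


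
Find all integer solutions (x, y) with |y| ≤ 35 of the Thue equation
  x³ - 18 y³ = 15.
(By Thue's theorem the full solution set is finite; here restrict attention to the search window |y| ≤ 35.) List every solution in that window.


The equation is x³ - 18y³ = 15. For fixed y, x³ = 18·y³ + 15, so a solution requires the RHS to be a perfect cube.
Strategy: iterate y from -35 to 35, compute RHS = 18·y³ + 15, and check whether it is a (positive or negative) perfect cube.
Check small values of y:
  y = 0: RHS = 15 is not a perfect cube.
  y = 1: RHS = 33 is not a perfect cube.
  y = -1: RHS = -3 is not a perfect cube.
  y = 2: RHS = 159 is not a perfect cube.
  y = -2: RHS = -129 is not a perfect cube.
  y = 3: RHS = 501 is not a perfect cube.
  y = -3: RHS = -471 is not a perfect cube.
Continuing the search up to |y| = 35 finds no solutions either.
No (x, y) in the scanned range satisfies the equation.

No integer solutions with |y| ≤ 35.


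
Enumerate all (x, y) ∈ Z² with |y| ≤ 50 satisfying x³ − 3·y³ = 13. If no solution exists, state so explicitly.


The equation is x³ - 3y³ = 13. For fixed y, x³ = 3·y³ + 13, so a solution requires the RHS to be a perfect cube.
Strategy: iterate y from -50 to 50, compute RHS = 3·y³ + 13, and check whether it is a (positive or negative) perfect cube.
Check small values of y:
  y = 0: RHS = 13 is not a perfect cube.
  y = 1: RHS = 16 is not a perfect cube.
  y = -1: RHS = 10 is not a perfect cube.
  y = 2: RHS = 37 is not a perfect cube.
  y = -2: RHS = -11 is not a perfect cube.
  y = 3: RHS = 94 is not a perfect cube.
  y = -3: RHS = -68 is not a perfect cube.
Continuing the search up to |y| = 50 finds no solutions either.
No (x, y) in the scanned range satisfies the equation.

No integer solutions with |y| ≤ 50.


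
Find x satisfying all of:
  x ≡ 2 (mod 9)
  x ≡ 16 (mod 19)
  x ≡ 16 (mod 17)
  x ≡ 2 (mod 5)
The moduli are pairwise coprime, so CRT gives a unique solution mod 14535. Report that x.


Product of moduli M = 9 · 19 · 17 · 5 = 14535.
Merge one congruence at a time:
  Start: x ≡ 2 (mod 9).
  Combine with x ≡ 16 (mod 19); new modulus lcm = 171.
    Write x = 2 + 9·t and substitute into x ≡ 16 (mod 19): 9·t ≡ 16 − 2 = 14 (mod 19).
    The inverse of 9 mod 19 is 17 (since 9·17 = 153 = 8·19 + 1), so t ≡ 17·14 = 238 ≡ 10 (mod 19).
    Then x = 2 + 9·10 = 92, valid modulo lcm(9, 19) = 171: x ≡ 92 (mod 171).
  Combine with x ≡ 16 (mod 17); new modulus lcm = 2907.
    Write x = 92 + 171·t and substitute into x ≡ 16 (mod 17): 171·t ≡ 16 − 92 = -76 (mod 17).
    Reduce coefficients mod 17: 1·t ≡ 9 (mod 17).
    So t ≡ 9 (mod 17).
    Then x = 92 + 171·9 = 1631, valid modulo lcm(171, 17) = 2907: x ≡ 1631 (mod 2907).
  Combine with x ≡ 2 (mod 5); new modulus lcm = 14535.
    Write x = 1631 + 2907·t and substitute into x ≡ 2 (mod 5): 2907·t ≡ 2 − 1631 = -1629 (mod 5).
    Reduce coefficients mod 5: 2·t ≡ 1 (mod 5).
    The inverse of 2 mod 5 is 3 (since 2·3 = 6 = 1·5 + 1), so t ≡ 3·1 = 3 ≡ 3 (mod 5).
    Then x = 1631 + 2907·3 = 10352, valid modulo lcm(2907, 5) = 14535: x ≡ 10352 (mod 14535).
Verify against each original: 10352 mod 9 = 2, 10352 mod 19 = 16, 10352 mod 17 = 16, 10352 mod 5 = 2.

x ≡ 10352 (mod 14535).


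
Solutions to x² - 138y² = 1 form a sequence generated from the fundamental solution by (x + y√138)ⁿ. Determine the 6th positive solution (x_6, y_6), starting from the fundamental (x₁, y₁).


Step 1: Find the fundamental solution (x₁, y₁) of x² - 138y² = 1.
  Expand √138 as a continued fraction. a₀ = ⌊√138⌋ = 11; iterate m_{k+1} = d_k·a_k − m_k, d_{k+1} = (138 − m_{k+1}²)/d_k, a_{k+1} = ⌊(a₀ + m_{k+1})/d_{k+1}⌋ (starting m₀ = 0, d₀ = 1), with convergents p_k = a_k·p_{k-1} + p_{k-2}, q_k = a_k·q_{k-1} + q_{k-2} (p₋₁ = 1, q₋₁ = 0):
  k = 0: a₀ = 11; p₀/q₀ = 11/1; p₀² − 138·q₀² = 121 − 138 = -17.
  k = 1: m = 11, d = 17, a = ⌊(11 + 11)/17⌋ = 1; p/q = (1·11 + 1)/(1·1 + 0) = 12/1; p² − 138·q² = 144 − 138 = 6.
  k = 2: m = 6, d = 6, a = ⌊(11 + 6)/6⌋ = 2; p/q = (2·12 + 11)/(2·1 + 1) = 35/3; p² − 138·q² = 1225 − 1242 = -17.
  k = 3: m = 6, d = 17, a = ⌊(11 + 6)/17⌋ = 1; p/q = (1·35 + 12)/(1·3 + 1) = 47/4; p² − 138·q² = 2209 − 2208 = 1.
  The first convergent with p² − 138·q² = 1 gives the fundamental solution (x₁, y₁) = (47, 4).
Step 2: Apply the recurrence (x_{n+1}, y_{n+1}) = (x₁x_n + 138y₁y_n, x₁y_n + y₁x_n) repeatedly.
  From (x_1, y_1) = (47, 4): x_2 = 47·47 + 138·4·4 = 4417; y_2 = 47·4 + 4·47 = 376.
  From (x_2, y_2) = (4417, 376): x_3 = 47·4417 + 138·4·376 = 415151; y_3 = 47·376 + 4·4417 = 35340.
  From (x_3, y_3) = (415151, 35340): x_4 = 47·415151 + 138·4·35340 = 39019777; y_4 = 47·35340 + 4·415151 = 3321584.
  From (x_4, y_4) = (39019777, 3321584): x_5 = 47·39019777 + 138·4·3321584 = 3667443887; y_5 = 47·3321584 + 4·39019777 = 312193556.
  From (x_5, y_5) = (3667443887, 312193556): x_6 = 47·3667443887 + 138·4·312193556 = 344700705601; y_6 = 47·312193556 + 4·3667443887 = 29342872680.
Step 3: Verify x_6² - 138·y_6² = 118818576441827272771201 - 118818576441827272771200 = 1 (should be 1). ✓

(x_1, y_1) = (47, 4); (x_6, y_6) = (344700705601, 29342872680).


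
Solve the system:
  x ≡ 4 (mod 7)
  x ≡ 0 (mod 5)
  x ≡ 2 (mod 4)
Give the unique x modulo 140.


Moduli 7, 5, 4 are pairwise coprime; by CRT there is a unique solution modulo M = 7 · 5 · 4 = 140.
Solve pairwise, accumulating the modulus:
  Start with x ≡ 4 (mod 7).
  Combine with x ≡ 0 (mod 5): since gcd(7, 5) = 1, we get a unique residue mod 35.
    Write x = 4 + 7·t and substitute into x ≡ 0 (mod 5): 7·t ≡ 0 − 4 = -4 (mod 5).
    Reduce coefficients mod 5: 2·t ≡ 1 (mod 5).
    The inverse of 2 mod 5 is 3 (since 2·3 = 6 = 1·5 + 1), so t ≡ 3·1 = 3 ≡ 3 (mod 5).
    Then x = 4 + 7·3 = 25, valid modulo lcm(7, 5) = 35: x ≡ 25 (mod 35).
  Combine with x ≡ 2 (mod 4): since gcd(35, 4) = 1, we get a unique residue mod 140.
    Write x = 25 + 35·t and substitute into x ≡ 2 (mod 4): 35·t ≡ 2 − 25 = -23 (mod 4).
    Reduce coefficients mod 4: 3·t ≡ 1 (mod 4).
    The inverse of 3 mod 4 is 3 (since 3·3 = 9 = 2·4 + 1), so t ≡ 3·1 = 3 ≡ 3 (mod 4).
    Then x = 25 + 35·3 = 130, valid modulo lcm(35, 4) = 140: x ≡ 130 (mod 140).
Verify: 130 mod 7 = 4 ✓, 130 mod 5 = 0 ✓, 130 mod 4 = 2 ✓.

x ≡ 130 (mod 140).


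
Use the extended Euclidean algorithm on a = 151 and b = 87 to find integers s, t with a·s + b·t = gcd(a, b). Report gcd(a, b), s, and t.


Euclidean algorithm on (151, 87) — divide until remainder is 0:
  151 = 1 · 87 + 64
  87 = 1 · 64 + 23
  64 = 2 · 23 + 18
  23 = 1 · 18 + 5
  18 = 3 · 5 + 3
  5 = 1 · 3 + 2
  3 = 1 · 2 + 1
  2 = 2 · 1 + 0
gcd(151, 87) = 1.
Track Bezout coefficients alongside the remainders: start with r₀ = 151 = a·1 + b·0 (s = 1, t = 0) and r₁ = 87 = a·0 + b·1 (s = 0, t = 1); each new remainder r_{k+1} = r_{k-1} − q_k·r_k inherits s_{k+1} = s_{k-1} − q_k·s_k, t_{k+1} = t_{k-1} − q_k·t_k, so r_k = a·s_k + b·t_k at every step:
  q = 1: r = 64, s = 1 − 1·0 = 1, t = 0 − 1·1 = -1  (check: 151·1 + 87·(-1) = 64)
  q = 1: r = 23, s = 0 − 1·1 = -1, t = 1 − 1·(-1) = 2  (check: 151·(-1) + 87·2 = 23)
  q = 2: r = 18, s = 1 − 2·(-1) = 3, t = -1 − 2·2 = -5  (check: 151·3 + 87·(-5) = 18)
  q = 1: r = 5, s = -1 − 1·3 = -4, t = 2 − 1·(-5) = 7  (check: 151·(-4) + 87·7 = 5)
  q = 3: r = 3, s = 3 − 3·(-4) = 15, t = -5 − 3·7 = -26  (check: 151·15 + 87·(-26) = 3)
  q = 1: r = 2, s = -4 − 1·15 = -19, t = 7 − 1·(-26) = 33  (check: 151·(-19) + 87·33 = 2)
  q = 1: r = 1, s = 15 − 1·(-19) = 34, t = -26 − 1·33 = -59  (check: 151·34 + 87·(-59) = 1)
The row with r = 1 (the gcd) gives the Bezout coefficients s = 34, t = -59.
Result: 151 · (34) + 87 · (-59) = 1.

gcd(151, 87) = 1; s = 34, t = -59 (check: 151·34 + 87·(-59) = 1).


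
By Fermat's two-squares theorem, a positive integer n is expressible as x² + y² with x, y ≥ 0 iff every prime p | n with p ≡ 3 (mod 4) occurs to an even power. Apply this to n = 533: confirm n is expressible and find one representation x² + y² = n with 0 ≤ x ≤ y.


Step 1: Factor n = 533 = 13 · 41.
Step 2: Check the mod-4 condition on each prime factor: 13 ≡ 1 (mod 4), exponent 1; 41 ≡ 1 (mod 4), exponent 1.
All primes ≡ 3 (mod 4) appear to even exponent (or don't appear), so by the two-squares theorem n IS expressible as a sum of two squares.
Step 3: Build a representation. Here n = 13 · 41 is a product of primes ≡ 1 (mod 4). Each prime p ≡ 1 (mod 4) is itself a sum of two squares; find a² by testing p − a² for a perfect square:
  13: 13 − 1² = 12, 13 − 2² = 9 = 3² ⇒ 13 = 2² + 3².
  41: 41 − 1² = 40, 41 − 2² = 37, 41 − 3² = 32, 41 − 4² = 25 = 5² ⇒ 41 = 4² + 5².
  Combine using the Brahmagupta–Fibonacci identity (a² + b²)(c² + d²) = (ac − bd)² + (ad + bc)² = (ac + bd)² + (ad − bc)²:
  13 · 41 = 533: from (2² + 3²)(4² + 5²), take (2·4 − 3·5, 2·5 + 3·4) = (8 − 15, 10 + 12) = (-7, 22); dropping signs (only squares matter) gives (7, 22); check 7² + 22² = 49 + 484 = 533 ✓.
Step 4: Order so x ≤ y and verify: 7² + 22² = 49 + 484 = 533 = n. ✓

n = 533 = 7² + 22² (one valid representation with x ≤ y).


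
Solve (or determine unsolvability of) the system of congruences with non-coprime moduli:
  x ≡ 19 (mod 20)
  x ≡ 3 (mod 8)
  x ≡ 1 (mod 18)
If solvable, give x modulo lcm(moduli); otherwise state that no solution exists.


Moduli 20, 8, 18 are not pairwise coprime, so CRT works modulo lcm(m_i) when all pairwise compatibility conditions hold.
Pairwise compatibility: gcd(m_i, m_j) must divide a_i - a_j for every pair.
Merge one congruence at a time:
  Start: x ≡ 19 (mod 20).
  Combine with x ≡ 3 (mod 8): gcd(20, 8) = 4; 3 - 19 = -16, which IS divisible by 4, so compatible.
    Write x = 19 + 20·t and substitute into x ≡ 3 (mod 8): 20·t ≡ 3 − 19 = -16 (mod 8).
    Divide the congruence (and modulus) by g = 4: 5·t ≡ -4 (mod 2).
    Reduce coefficients mod 2: 1·t ≡ 0 (mod 2).
    So t ≡ 0 (mod 2).
    Then x = 19 + 20·0 = 19, valid modulo lcm(20, 8) = 40: x ≡ 19 (mod 40).
  Combine with x ≡ 1 (mod 18): gcd(40, 18) = 2; 1 - 19 = -18, which IS divisible by 2, so compatible.
    Write x = 19 + 40·t and substitute into x ≡ 1 (mod 18): 40·t ≡ 1 − 19 = -18 (mod 18).
    Divide the congruence (and modulus) by g = 2: 20·t ≡ -9 (mod 9).
    Reduce coefficients mod 9: 2·t ≡ 0 (mod 9).
    The inverse of 2 mod 9 is 5 (since 2·5 = 10 = 1·9 + 1), so t ≡ 5·0 = 0 ≡ 0 (mod 9).
    Then x = 19 + 40·0 = 19, valid modulo lcm(40, 18) = 360: x ≡ 19 (mod 360).
Verify: 19 mod 20 = 19, 19 mod 8 = 3, 19 mod 18 = 1.

x ≡ 19 (mod 360).


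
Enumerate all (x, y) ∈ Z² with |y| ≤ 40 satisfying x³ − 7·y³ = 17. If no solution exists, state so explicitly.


The equation is x³ - 7y³ = 17. For fixed y, x³ = 7·y³ + 17, so a solution requires the RHS to be a perfect cube.
Strategy: iterate y from -40 to 40, compute RHS = 7·y³ + 17, and check whether it is a (positive or negative) perfect cube.
Check small values of y:
  y = 0: RHS = 17 is not a perfect cube.
  y = 1: RHS = 24 is not a perfect cube.
  y = -1: RHS = 10 is not a perfect cube.
  y = 2: RHS = 73 is not a perfect cube.
  y = -2: RHS = -39 is not a perfect cube.
  y = 3: RHS = 206 is not a perfect cube.
  y = -3: RHS = -172 is not a perfect cube.
Continuing the search up to |y| = 40 finds no solutions either.
No (x, y) in the scanned range satisfies the equation.

No integer solutions with |y| ≤ 40.


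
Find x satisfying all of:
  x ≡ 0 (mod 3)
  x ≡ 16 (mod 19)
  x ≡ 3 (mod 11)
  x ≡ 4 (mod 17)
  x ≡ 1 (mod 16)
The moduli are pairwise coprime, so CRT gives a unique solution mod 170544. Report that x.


Product of moduli M = 3 · 19 · 11 · 17 · 16 = 170544.
Merge one congruence at a time:
  Start: x ≡ 0 (mod 3).
  Combine with x ≡ 16 (mod 19); new modulus lcm = 57.
    Write x = 0 + 3·t and substitute into x ≡ 16 (mod 19): 3·t ≡ 16 − 0 = 16 (mod 19).
    The inverse of 3 mod 19 is 13 (since 3·13 = 39 = 2·19 + 1), so t ≡ 13·16 = 208 ≡ 18 (mod 19).
    Then x = 0 + 3·18 = 54, valid modulo lcm(3, 19) = 57: x ≡ 54 (mod 57).
  Combine with x ≡ 3 (mod 11); new modulus lcm = 627.
    Write x = 54 + 57·t and substitute into x ≡ 3 (mod 11): 57·t ≡ 3 − 54 = -51 (mod 11).
    Reduce coefficients mod 11: 2·t ≡ 4 (mod 11).
    The inverse of 2 mod 11 is 6 (since 2·6 = 12 = 1·11 + 1), so t ≡ 6·4 = 24 ≡ 2 (mod 11).
    Then x = 54 + 57·2 = 168, valid modulo lcm(57, 11) = 627: x ≡ 168 (mod 627).
  Combine with x ≡ 4 (mod 17); new modulus lcm = 10659.
    Write x = 168 + 627·t and substitute into x ≡ 4 (mod 17): 627·t ≡ 4 − 168 = -164 (mod 17).
    Reduce coefficients mod 17: 15·t ≡ 6 (mod 17).
    The inverse of 15 mod 17 is 8 (since 15·8 = 120 = 7·17 + 1), so t ≡ 8·6 = 48 ≡ 14 (mod 17).
    Then x = 168 + 627·14 = 8946, valid modulo lcm(627, 17) = 10659: x ≡ 8946 (mod 10659).
  Combine with x ≡ 1 (mod 16); new modulus lcm = 170544.
    Write x = 8946 + 10659·t and substitute into x ≡ 1 (mod 16): 10659·t ≡ 1 − 8946 = -8945 (mod 16).
    Reduce coefficients mod 16: 3·t ≡ 15 (mod 16).
    The inverse of 3 mod 16 is 11 (since 3·11 = 33 = 2·16 + 1), so t ≡ 11·15 = 165 ≡ 5 (mod 16).
    Then x = 8946 + 10659·5 = 62241, valid modulo lcm(10659, 16) = 170544: x ≡ 62241 (mod 170544).
Verify against each original: 62241 mod 3 = 0, 62241 mod 19 = 16, 62241 mod 11 = 3, 62241 mod 17 = 4, 62241 mod 16 = 1.

x ≡ 62241 (mod 170544).


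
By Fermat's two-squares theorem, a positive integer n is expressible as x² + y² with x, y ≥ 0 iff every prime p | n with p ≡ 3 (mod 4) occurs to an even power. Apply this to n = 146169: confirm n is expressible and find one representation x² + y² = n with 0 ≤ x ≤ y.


Step 1: Factor n = 146169 = 3^2 · 109 · 149.
Step 2: Check the mod-4 condition on each prime factor: 3 ≡ 3 (mod 4), exponent 2 (must be even); 109 ≡ 1 (mod 4), exponent 1; 149 ≡ 1 (mod 4), exponent 1.
All primes ≡ 3 (mod 4) appear to even exponent (or don't appear), so by the two-squares theorem n IS expressible as a sum of two squares.
Step 3: Build a representation. Group n = k² · m with k = 3 and m = 109 · 149 = 16241 (a product of primes ≡ 1 (mod 4)); a representation of m scales to one of n via (k·x)² + (k·y)² = k²(x² + y²). Each prime p ≡ 1 (mod 4) is itself a sum of two squares; find a² by testing p − a² for a perfect square:
  109: 109 − 1² = 108, 109 − 2² = 105, 109 − 3² = 100 = 10² ⇒ 109 = 3² + 10².
  149: 149 − 1² = 148, 149 − 2² = 145, 149 − 3² = 140, 149 − 4² = 133, 149 − 5² = 124, 149 − 6² = 113, 149 − 7² = 100 = 10² ⇒ 149 = 7² + 10².
  Combine using the Brahmagupta–Fibonacci identity (a² + b²)(c² + d²) = (ac − bd)² + (ad + bc)² = (ac + bd)² + (ad − bc)²:
  109 · 149 = 16241: from (3² + 10²)(7² + 10²), take (3·7 − 10·10, 3·10 + 10·7) = (21 − 100, 30 + 70) = (-79, 100); dropping signs (only squares matter) gives (79, 100); check 79² + 100² = 6241 + 10000 = 16241 ✓.
  Scale by k = 3: (3·79, 3·100) = (237, 300).
Step 4: Order so x ≤ y and verify: 237² + 300² = 56169 + 90000 = 146169 = n. ✓

n = 146169 = 237² + 300² (one valid representation with x ≤ y).


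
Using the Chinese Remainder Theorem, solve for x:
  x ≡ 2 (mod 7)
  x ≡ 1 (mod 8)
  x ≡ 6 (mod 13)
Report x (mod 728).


Moduli 7, 8, 13 are pairwise coprime; by CRT there is a unique solution modulo M = 7 · 8 · 13 = 728.
Solve pairwise, accumulating the modulus:
  Start with x ≡ 2 (mod 7).
  Combine with x ≡ 1 (mod 8): since gcd(7, 8) = 1, we get a unique residue mod 56.
    Write x = 2 + 7·t and substitute into x ≡ 1 (mod 8): 7·t ≡ 1 − 2 = -1 (mod 8).
    Reduce coefficients mod 8: 7·t ≡ 7 (mod 8).
    The inverse of 7 mod 8 is 7 (since 7·7 = 49 = 6·8 + 1), so t ≡ 7·7 = 49 ≡ 1 (mod 8).
    Then x = 2 + 7·1 = 9, valid modulo lcm(7, 8) = 56: x ≡ 9 (mod 56).
  Combine with x ≡ 6 (mod 13): since gcd(56, 13) = 1, we get a unique residue mod 728.
    Write x = 9 + 56·t and substitute into x ≡ 6 (mod 13): 56·t ≡ 6 − 9 = -3 (mod 13).
    Reduce coefficients mod 13: 4·t ≡ 10 (mod 13).
    The inverse of 4 mod 13 is 10 (since 4·10 = 40 = 3·13 + 1), so t ≡ 10·10 = 100 ≡ 9 (mod 13).
    Then x = 9 + 56·9 = 513, valid modulo lcm(56, 13) = 728: x ≡ 513 (mod 728).
Verify: 513 mod 7 = 2 ✓, 513 mod 8 = 1 ✓, 513 mod 13 = 6 ✓.

x ≡ 513 (mod 728).


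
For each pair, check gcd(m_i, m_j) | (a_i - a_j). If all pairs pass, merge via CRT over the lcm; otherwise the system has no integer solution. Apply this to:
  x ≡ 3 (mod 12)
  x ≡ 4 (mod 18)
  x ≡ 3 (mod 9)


Moduli 12, 18, 9 are not pairwise coprime, so CRT works modulo lcm(m_i) when all pairwise compatibility conditions hold.
Pairwise compatibility: gcd(m_i, m_j) must divide a_i - a_j for every pair.
Merge one congruence at a time:
  Start: x ≡ 3 (mod 12).
  Combine with x ≡ 4 (mod 18): gcd(12, 18) = 6, and 4 - 3 = 1 is NOT divisible by 6.
    ⇒ system is inconsistent (no integer solution).

No solution (the system is inconsistent).


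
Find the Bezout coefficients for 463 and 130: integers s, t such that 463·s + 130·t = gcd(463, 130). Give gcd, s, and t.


Euclidean algorithm on (463, 130) — divide until remainder is 0:
  463 = 3 · 130 + 73
  130 = 1 · 73 + 57
  73 = 1 · 57 + 16
  57 = 3 · 16 + 9
  16 = 1 · 9 + 7
  9 = 1 · 7 + 2
  7 = 3 · 2 + 1
  2 = 2 · 1 + 0
gcd(463, 130) = 1.
Track Bezout coefficients alongside the remainders: start with r₀ = 463 = a·1 + b·0 (s = 1, t = 0) and r₁ = 130 = a·0 + b·1 (s = 0, t = 1); each new remainder r_{k+1} = r_{k-1} − q_k·r_k inherits s_{k+1} = s_{k-1} − q_k·s_k, t_{k+1} = t_{k-1} − q_k·t_k, so r_k = a·s_k + b·t_k at every step:
  q = 3: r = 73, s = 1 − 3·0 = 1, t = 0 − 3·1 = -3  (check: 463·1 + 130·(-3) = 73)
  q = 1: r = 57, s = 0 − 1·1 = -1, t = 1 − 1·(-3) = 4  (check: 463·(-1) + 130·4 = 57)
  q = 1: r = 16, s = 1 − 1·(-1) = 2, t = -3 − 1·4 = -7  (check: 463·2 + 130·(-7) = 16)
  q = 3: r = 9, s = -1 − 3·2 = -7, t = 4 − 3·(-7) = 25  (check: 463·(-7) + 130·25 = 9)
  q = 1: r = 7, s = 2 − 1·(-7) = 9, t = -7 − 1·25 = -32  (check: 463·9 + 130·(-32) = 7)
  q = 1: r = 2, s = -7 − 1·9 = -16, t = 25 − 1·(-32) = 57  (check: 463·(-16) + 130·57 = 2)
  q = 3: r = 1, s = 9 − 3·(-16) = 57, t = -32 − 3·57 = -203  (check: 463·57 + 130·(-203) = 1)
The row with r = 1 (the gcd) gives the Bezout coefficients s = 57, t = -203.
Result: 463 · (57) + 130 · (-203) = 1.

gcd(463, 130) = 1; s = 57, t = -203 (check: 463·57 + 130·(-203) = 1).


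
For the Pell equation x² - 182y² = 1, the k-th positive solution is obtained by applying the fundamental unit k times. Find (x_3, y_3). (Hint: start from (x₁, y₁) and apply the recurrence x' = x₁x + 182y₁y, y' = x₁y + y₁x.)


Step 1: Find the fundamental solution (x₁, y₁) of x² - 182y² = 1.
  Expand √182 as a continued fraction. a₀ = ⌊√182⌋ = 13; iterate m_{k+1} = d_k·a_k − m_k, d_{k+1} = (182 − m_{k+1}²)/d_k, a_{k+1} = ⌊(a₀ + m_{k+1})/d_{k+1}⌋ (starting m₀ = 0, d₀ = 1), with convergents p_k = a_k·p_{k-1} + p_{k-2}, q_k = a_k·q_{k-1} + q_{k-2} (p₋₁ = 1, q₋₁ = 0):
  k = 0: a₀ = 13; p₀/q₀ = 13/1; p₀² − 182·q₀² = 169 − 182 = -13.
  k = 1: m = 13, d = 13, a = ⌊(13 + 13)/13⌋ = 2; p/q = (2·13 + 1)/(2·1 + 0) = 27/2; p² − 182·q² = 729 − 728 = 1.
  The first convergent with p² − 182·q² = 1 gives the fundamental solution (x₁, y₁) = (27, 2).
Step 2: Apply the recurrence (x_{n+1}, y_{n+1}) = (x₁x_n + 182y₁y_n, x₁y_n + y₁x_n) repeatedly.
  From (x_1, y_1) = (27, 2): x_2 = 27·27 + 182·2·2 = 1457; y_2 = 27·2 + 2·27 = 108.
  From (x_2, y_2) = (1457, 108): x_3 = 27·1457 + 182·2·108 = 78651; y_3 = 27·108 + 2·1457 = 5830.
Step 3: Verify x_3² - 182·y_3² = 6185979801 - 6185979800 = 1 (should be 1). ✓

(x_1, y_1) = (27, 2); (x_3, y_3) = (78651, 5830).


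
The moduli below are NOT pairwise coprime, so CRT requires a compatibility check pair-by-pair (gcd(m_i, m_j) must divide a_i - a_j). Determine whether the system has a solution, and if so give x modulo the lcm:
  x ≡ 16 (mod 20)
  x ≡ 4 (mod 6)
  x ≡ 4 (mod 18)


Moduli 20, 6, 18 are not pairwise coprime, so CRT works modulo lcm(m_i) when all pairwise compatibility conditions hold.
Pairwise compatibility: gcd(m_i, m_j) must divide a_i - a_j for every pair.
Merge one congruence at a time:
  Start: x ≡ 16 (mod 20).
  Combine with x ≡ 4 (mod 6): gcd(20, 6) = 2; 4 - 16 = -12, which IS divisible by 2, so compatible.
    Write x = 16 + 20·t and substitute into x ≡ 4 (mod 6): 20·t ≡ 4 − 16 = -12 (mod 6).
    Divide the congruence (and modulus) by g = 2: 10·t ≡ -6 (mod 3).
    Reduce coefficients mod 3: 1·t ≡ 0 (mod 3).
    So t ≡ 0 (mod 3).
    Then x = 16 + 20·0 = 16, valid modulo lcm(20, 6) = 60: x ≡ 16 (mod 60).
  Combine with x ≡ 4 (mod 18): gcd(60, 18) = 6; 4 - 16 = -12, which IS divisible by 6, so compatible.
    Write x = 16 + 60·t and substitute into x ≡ 4 (mod 18): 60·t ≡ 4 − 16 = -12 (mod 18).
    Divide the congruence (and modulus) by g = 6: 10·t ≡ -2 (mod 3).
    Reduce coefficients mod 3: 1·t ≡ 1 (mod 3).
    So t ≡ 1 (mod 3).
    Then x = 16 + 60·1 = 76, valid modulo lcm(60, 18) = 180: x ≡ 76 (mod 180).
Verify: 76 mod 20 = 16, 76 mod 6 = 4, 76 mod 18 = 4.

x ≡ 76 (mod 180).


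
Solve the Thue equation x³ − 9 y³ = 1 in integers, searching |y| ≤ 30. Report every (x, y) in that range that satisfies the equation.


The equation is x³ - 9y³ = 1. For fixed y, x³ = 9·y³ + 1, so a solution requires the RHS to be a perfect cube.
Strategy: iterate y from -30 to 30, compute RHS = 9·y³ + 1, and check whether it is a (positive or negative) perfect cube.
Check small values of y:
  y = 0: RHS = 1 = (1)³ ⇒ x = 1 works.
  y = 1: RHS = 10 is not a perfect cube.
  y = -1: RHS = -8 = (-2)³ ⇒ x = -2 works.
  y = 2: RHS = 73 is not a perfect cube.
  y = -2: RHS = -71 is not a perfect cube.
  y = 3: RHS = 244 is not a perfect cube.
  y = -3: RHS = -242 is not a perfect cube.
Continuing the search up to |y| = 30 finds no further solutions beyond those listed.
Collected solutions: (1, 0), (-2, -1).

Solutions (with |y| ≤ 30): (1, 0), (-2, -1).
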